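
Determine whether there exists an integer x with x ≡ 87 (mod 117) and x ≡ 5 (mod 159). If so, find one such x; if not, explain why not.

There is no such integer.

Reduce both congruences modulo 3, which divides 117 and 159: they say x ≡ 87 (mod 3) and x ≡ 5 (mod 3).
But 87 mod 3 = 0 while 5 mod 3 = 2, a contradiction.
Hence the system has no solution.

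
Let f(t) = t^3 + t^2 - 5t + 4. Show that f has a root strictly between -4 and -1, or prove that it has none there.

Yes, f has a root in the interval.

f(-4) = -24 and f(-1) = 9, which have opposite signs.
Since f is a polynomial it is continuous on [-4, -1].
By the Intermediate Value Theorem, f takes the value 0 somewhere in the open interval.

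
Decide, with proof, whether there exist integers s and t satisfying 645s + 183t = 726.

gcd(645, 183) = 3, and 3 divides 726, so integer solutions exist.
Dividing through by 3 reduces the equation to 215s + 61t = 242.
Euclidean algorithm: 215 = 3·61 + 32, 61 = 1·32 + 29, 32 = 1·29 + 3, 29 = 9·3 + 2, 3 = 1·2 + 1, 2 = 2·1 + 0.
Back-substituting, 1 = 3 − 1·2 = 3 − (29 − 9·3) = −29 + 10·3 = −29 + 10·(32 − 1·29) = 10·32 − 11·29 = 10·32 − 11·(61 − 1·32) = −11·61 + 21·32 = −11·61 + 21·(215 − 3·61) = 21·215 − 74·61; that is, 215·21 + 61·(-74) = 1.
Scaling by 242 gives the particular solution (s, t) = (5082, -17908).
The general solution is s = 5082 + 61k, t = -17908 − 215k; taking k = -83 gives the smaller pair s = 19, t = -63.
Indeed 645·19 + 183·(-63) = 12255 − 11529 = 726.

s = 19, t = -63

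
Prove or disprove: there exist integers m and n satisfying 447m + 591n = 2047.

There are no such integers.

gcd(447, 591) = 3, so every integer of the form 447m + 591n is a multiple of 3.
However 2047 leaves remainder 1 on division by 3.
So the equation is unsolvable over ℤ.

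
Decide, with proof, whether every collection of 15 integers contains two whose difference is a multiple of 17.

No, the set {29, 30, 31, 32, 33, 34, 35, 36, 37, 38, 39, 40, 41, 42, 43} is a counterexample.

Take the 15 consecutive integers 29, 30, …, 43: their residues mod 17 are all distinct because 15 ≤ 17.
Any two of them differ by at most 14 < 17 and by at least 1, so no difference is a multiple of 17.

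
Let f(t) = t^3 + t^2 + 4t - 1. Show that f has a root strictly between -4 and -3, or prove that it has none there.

f(-4) = -65 and f(-3) = -31, both negative.
The derivative f'(t) = 3t^2 + 2t + 4 is a quadratic with discriminant 2² − 4·3·4 = -44 < 0; it never vanishes, so it is always positive (sign of the leading coefficient).
So f is strictly increasing; between -4 and -3 its values lie between f(-4) = -65 and f(-3) = -31, all negative. Therefore f has no root in (-4, -3).

f has no root in that interval.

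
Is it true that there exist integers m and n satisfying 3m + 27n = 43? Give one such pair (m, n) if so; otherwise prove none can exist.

No, no such integers exist.

Any value of 3m + 27n is a multiple of gcd(3, 27) = 3.
However 43 leaves remainder 1 on division by 3.
Therefore 3m + 27n = 43 has no solution in integers.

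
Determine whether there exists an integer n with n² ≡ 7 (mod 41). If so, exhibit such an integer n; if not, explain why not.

No, no such integer exists.

41 is prime, so by Euler's criterion 7 is a square mod 41 iff 7^((41−1)/2) = 7^20 ≡ 1 (mod 41).
Repeated squaring mod 41: 7^2 = 49 ≡ 8; 7^4 ≡ 8² = 64 ≡ 23; 7^8 ≡ 23² = 529 ≡ 37; 7^16 ≡ 37² = 1369 ≡ 16.
Since 20 = 16 + 4, 7^20 ≡ 16 · 23; multiplying out mod 41: 16·23 = 368 ≡ 40. Thus 7^20 ≡ 40 ≡ −1 (mod 41).
By Euler's criterion 7 is a quadratic non-residue mod 41: no n satisfies n² ≡ 7 (mod 41).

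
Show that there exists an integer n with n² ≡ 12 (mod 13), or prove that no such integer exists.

n = 8

Take n = 8. Then 8² = 64 = 4·13 + 12, so 8² ≡ 12 (mod 13).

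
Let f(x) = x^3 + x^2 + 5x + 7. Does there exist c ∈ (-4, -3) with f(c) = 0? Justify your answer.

No such root exists.

Evaluate at the endpoints: f(-4) = -61, f(-3) = -26 — same sign (negative).
f'(x) = 3x^2 + 2x + 5 has discriminant 2² − 4·3·5 = -56 < 0, so f' has no real roots and is positive for every real x.
Hence f is strictly increasing on ℝ, and in particular on [-4, -3]. A strictly monotone function with same-sign endpoint values stays negative on the whole interval, so f has no zero in (-4, -3).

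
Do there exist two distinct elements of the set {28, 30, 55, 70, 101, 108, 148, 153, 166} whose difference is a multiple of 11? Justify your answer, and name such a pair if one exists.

No, no such pair exists.

Reduce each element modulo 11: 28↦6, 30↦8, 55↦0, 70↦4, 101↦2, 108↦9, 148↦5, 153↦10, 166↦1.
All 9 residues are distinct, so no two elements differ by a multiple of 11.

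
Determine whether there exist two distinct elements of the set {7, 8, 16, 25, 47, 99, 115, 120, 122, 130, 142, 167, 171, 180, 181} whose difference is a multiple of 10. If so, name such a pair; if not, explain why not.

Both 7 and 47 leave remainder 7 on division by 10; their difference 40 = 4·10 is a multiple of 10.

7 and 47 are such a pair.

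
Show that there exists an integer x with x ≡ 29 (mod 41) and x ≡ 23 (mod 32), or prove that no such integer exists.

Since 41 and 32 share no common factor, CRT says the pair of congruences has a solution (unique mod 1312).
Write x = 29 + 41t and require 29 + 41t ≡ 23 (mod 32), i.e. 41t ≡ 26 (mod 32).
41 ≡ 9 (mod 32), so this reads 9t ≡ 26 (mod 32). Note 9·25 = 225 ≡ 1 (mod 32) (as 225 − 1 = 7·32), so 9⁻¹ ≡ 25.
Multiplying by 25: t ≡ 25·26 = 650 ≡ 10 (mod 32).
With t = 10: x = 29 + 41·10 = 439.
Indeed 439 ≡ 29 (mod 41) and 439 ≡ 23 (mod 32).

x = 439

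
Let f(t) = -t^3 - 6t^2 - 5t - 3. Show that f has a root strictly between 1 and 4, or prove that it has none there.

f has no root in that interval.

f(1) = -15 and f(4) = -183, both negative, so a sign-change argument is unavailable; we show f keeps this sign on the whole interval.
Shift to the endpoint 1: with t = 1 + u (0 < u < 3), one computes f(1 + u) = -u^3 - 9u^2 - 20u - 15.
The nonzero coefficients here are all negative, so for u > 0 every term is negative (or zero), and the constant term -15 is strictly negative.
Therefore f(t) < 0 throughout (1, 4), and f has no zero there.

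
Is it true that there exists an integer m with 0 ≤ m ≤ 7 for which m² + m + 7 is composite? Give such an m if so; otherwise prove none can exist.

m = 6

At m = 6: 6² + 6 + 7 = 49 = 7·7, which is composite.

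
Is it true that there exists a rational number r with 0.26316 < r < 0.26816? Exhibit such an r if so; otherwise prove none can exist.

Scale by 15: the interval becomes (3.94740, 4.02240), which contains the integer 4.
Dividing back, 0.26316 < 4/15 < 0.26816, and 4/15 is rational.

r = 4/15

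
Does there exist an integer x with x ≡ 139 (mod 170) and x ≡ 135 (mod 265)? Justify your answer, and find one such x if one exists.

There is no such integer.

Reduce both congruences modulo 5, which divides 170 and 265: they say x ≡ 139 (mod 5) and x ≡ 135 (mod 5).
These are incompatible: 139 − 135 = 4 is not divisible by 5.
Hence the system has no solution.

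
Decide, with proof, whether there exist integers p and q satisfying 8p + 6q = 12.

Every value of 8p + 6q is a multiple of gcd(8, 6) = 2; since 2 ∣ 12, solutions exist.
Dividing through by 2 reduces the equation to 4p + 3q = 6.
Run the Euclidean algorithm on 4 and 3: 4 = 1·3 + 1, 3 = 3·1 + 0.
Unwinding: 1 = 4 − 1·3, i.e. 4·1 + 3·(-1) = 1.
Scaling by 6 gives the particular solution (p, q) = (6, -6).
Subtracting 2·3 from p and adding 2·4 to q gives the tidier solution (0, 2).
Indeed 8·0 + 6·2 = 0 + 12 = 12.

p = 0, q = 2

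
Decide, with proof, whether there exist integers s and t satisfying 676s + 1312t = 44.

s = 35, t = -18

Every value of 676s + 1312t is a multiple of gcd(676, 1312) = 4; since 4 ∣ 44, solutions exist.
Dividing through by 4 reduces the equation to 169s + 328t = 11.
Euclidean algorithm: 328 = 1·169 + 159, 169 = 1·159 + 10, 159 = 15·10 + 9, 10 = 1·9 + 1, 9 = 9·1 + 0.
Unwinding: 1 = 10 − 1·9 = 10 − (159 − 15·10) = −159 + 16·10 = −159 + 16·(169 − 1·159) = 16·169 − 17·159 = 16·169 − 17·(328 − 1·169) = −17·328 + 33·169, i.e. 169·33 + 328·(-17) = 1.
Scaling by 11 gives the particular solution (s, t) = (363, -187).
Shifting by a multiple of (328, −169) keeps it a solution: s = 363 − 1·328 = 35, t = -187 + 1·169 = -18.
Check: 676·35 + 1312·(-18) = 23660 − 23616 = 44. ✓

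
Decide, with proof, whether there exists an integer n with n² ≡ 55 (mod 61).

No such integer exists.

Apply Euler's criterion with the prime 61: 55 is a quadratic residue iff 55^30 ≡ 1 (mod 61), and a non-residue iff it is ≡ −1.
Repeated squaring mod 61: 55^2 = 3025 ≡ 36; 55^4 ≡ 36² = 1296 ≡ 15; 55^8 ≡ 15² = 225 ≡ 42; 55^16 ≡ 42² = 1764 ≡ 56.
Since 30 = 16 + 8 + 4 + 2, 55^30 ≡ 56 · 42 · 15 · 36; multiplying out mod 61: 56·42 = 2352 ≡ 34, then 34·15 = 510 ≡ 22, then 22·36 = 792 ≡ 60. Thus 55^30 ≡ 60 ≡ −1 (mod 61).
By Euler's criterion 55 is a quadratic non-residue mod 61: no n satisfies n² ≡ 55 (mod 61).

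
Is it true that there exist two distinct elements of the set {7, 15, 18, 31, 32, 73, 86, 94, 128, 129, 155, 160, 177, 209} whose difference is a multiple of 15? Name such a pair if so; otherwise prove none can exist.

No such pair exists.

Two integers differ by a multiple of 15 exactly when they have the same residue mod 15. The residues are 7↦7, 15↦0, 18↦3, 31↦1, 32↦2, 73↦13, 86↦11, 94↦4, 128↦8, 129↦9, 155↦5, 160↦10, 177↦12, 209↦14.
All 14 residues are distinct, so no two elements differ by a multiple of 15.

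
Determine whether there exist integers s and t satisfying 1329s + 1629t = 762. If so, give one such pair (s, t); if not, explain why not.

s = 421, t = -343

Every value of 1329s + 1629t is a multiple of gcd(1329, 1629) = 3; since 3 ∣ 762, solutions exist.
Dividing through by 3 reduces the equation to 443s + 543t = 254.
Euclidean algorithm: 543 = 1·443 + 100, 443 = 4·100 + 43, 100 = 2·43 + 14, 43 = 3·14 + 1, 14 = 14·1 + 0.
Back-substituting, 1 = 43 − 3·14 = 43 − 3·(100 − 2·43) = −3·100 + 7·43 = −3·100 + 7·(443 − 4·100) = 7·443 − 31·100 = 7·443 − 31·(543 − 1·443) = −31·543 + 38·443; that is, 443·38 + 543·(-31) = 1.
Scaling by 254 gives the particular solution (s, t) = (9652, -7874).
Subtracting 17·543 from s and adding 17·443 to t gives the tidier solution (421, -343).
Indeed 1329·421 + 1629·(-343) = 559509 − 558747 = 762.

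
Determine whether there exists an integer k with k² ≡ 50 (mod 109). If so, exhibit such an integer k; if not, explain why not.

There is no such integer.

Apply Euler's criterion with the prime 109: 50 is a quadratic residue iff 50^54 ≡ 1 (mod 109), and a non-residue iff it is ≡ −1.
Squaring successively (mod 109): 50^2 = 2500 ≡ 102; 50^4 ≡ 102² = 10404 ≡ 49; 50^8 ≡ 49² = 2401 ≡ 3; 50^16 ≡ 3² = 9 ≡ 9; 50^32 ≡ 9² = 81 ≡ 81.
Since 54 = 32 + 16 + 4 + 2, 50^54 ≡ 81 · 9 · 49 · 102; multiplying out mod 109: 81·9 = 729 ≡ 75, then 75·49 = 3675 ≡ 78, then 78·102 = 7956 ≡ 108. Thus 50^54 ≡ 108 ≡ −1 (mod 109).
By Euler's criterion 50 is a quadratic non-residue mod 109: no k satisfies k² ≡ 50 (mod 109).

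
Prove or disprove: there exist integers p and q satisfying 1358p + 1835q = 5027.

1358 and 1835 are coprime, so 1358p + 1835q ranges over all of ℤ.
Run the Euclidean algorithm on 1835 and 1358: 1835 = 1·1358 + 477, 1358 = 2·477 + 404, 477 = 1·404 + 73, 404 = 5·73 + 39, 73 = 1·39 + 34, 39 = 1·34 + 5, 34 = 6·5 + 4, 5 = 1·4 + 1, 4 = 4·1 + 0.
Unwinding: 1 = 5 − 1·4 = 5 − (34 − 6·5) = −34 + 7·5 = −34 + 7·(39 − 1·34) = 7·39 − 8·34 = 7·39 − 8·(73 − 1·39) = −8·73 + 15·39 = −8·73 + 15·(404 − 5·73) = 15·404 − 83·73 = 15·404 − 83·(477 − 1·404) = −83·477 + 98·404 = −83·477 + 98·(1358 − 2·477) = 98·1358 − 279·477 = 98·1358 − 279·(1835 − 1·1358) = −279·1835 + 377·1358, i.e. 1358·377 + 1835·(-279) = 1.
Times 5027: 1358·1895179 + 1835·(-1402533) = 5027, so (1895179, -1402533) solves it.
Shifting by a multiple of (1835, −1358) keeps it a solution: p = 1895179 − 1032·1835 = 1459, q = -1402533 + 1032·1358 = -1077.
Indeed 1358·1459 + 1835·(-1077) = 1981322 − 1976295 = 5027.

p = 1459, q = -1077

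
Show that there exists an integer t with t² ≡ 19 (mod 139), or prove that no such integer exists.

There is no such integer.

139 is prime, so by Euler's criterion 19 is a square mod 139 iff 19^((139−1)/2) = 19^69 ≡ 1 (mod 139).
Squaring successively (mod 139): 19^2 = 361 ≡ 83; 19^4 ≡ 83² = 6889 ≡ 78; 19^8 ≡ 78² = 6084 ≡ 107; 19^16 ≡ 107² = 11449 ≡ 51; 19^32 ≡ 51² = 2601 ≡ 99; 19^64 ≡ 99² = 9801 ≡ 71.
Since 69 = 64 + 4 + 1, 19^69 ≡ 71 · 78 · 19; multiplying out mod 139: 71·78 = 5538 ≡ 117, then 117·19 = 2223 ≡ 138. Thus 19^69 ≡ 138 ≡ −1 (mod 139).
By Euler's criterion 19 is a quadratic non-residue mod 139: no t satisfies t² ≡ 19 (mod 139).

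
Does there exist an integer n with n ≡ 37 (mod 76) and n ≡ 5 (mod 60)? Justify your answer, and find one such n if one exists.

n = 1025

The moduli are not coprime: gcd(76, 60) = 4. Compatibility requires 4 ∣ (5 − 37) = -32, which holds, so solutions exist.
Write n = 37 + 76t. Then 76t ≡ 5 − 37 ≡ 28 (mod 60); dividing through by 4 gives 19t ≡ 7 (mod 15).
19 ≡ 4 (mod 15), so this reads 4t ≡ 7 (mod 15). Invert 4 mod 15 by the Euclidean algorithm: 15 = 3·4 + 3, 4 = 1·3 + 1, 3 = 3·1 + 0; back-substituting, 1 = 4 − 1·3 = 4 − (15 − 3·4) = −15 + 4·4. Hence 4·4 ≡ 1, so 4⁻¹ ≡ 4 (mod 15).
Multiplying by 4: t ≡ 4·7 = 28 ≡ 13 (mod 15).
Then n = 37 + 76·13 = 1025.
Verify: 1025 = 13·76 + 37 and 1025 = 17·60 + 5. ✓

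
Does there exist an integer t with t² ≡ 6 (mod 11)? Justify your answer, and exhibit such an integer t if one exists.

Squares mod 11 repeat after t = 5 (as (−t)² = t²); for t = 0..5 they are 0, 1, 4, 9, 5, 3.
So the quadratic residues mod 11 are {0, 1, 3, 4, 5, 9}, and 6 is not among them.
Hence no integer t has t² ≡ 6 (mod 11).

No, no such integer exists.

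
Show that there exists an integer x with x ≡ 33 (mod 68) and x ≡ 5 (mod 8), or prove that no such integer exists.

x = 101

Here gcd(68, 8) = 4, and both 33 and 5 leave remainder 1 mod 4, so the system is consistent.
The integers ≡ 33 (mod 68) are 33, 101, …; their remainders mod 8 are 1, 5, so x = 101 is the first that is ≡ 5 (mod 8).
Verify: 101 = 1·68 + 33 and 101 = 12·8 + 5. ✓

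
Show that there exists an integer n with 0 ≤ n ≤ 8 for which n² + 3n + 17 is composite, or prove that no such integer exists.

n = 7

At n = 7: 7² + 3·7 + 17 = 87 = 3·29, which is composite.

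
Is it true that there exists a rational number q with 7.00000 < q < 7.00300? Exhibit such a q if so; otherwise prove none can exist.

q = 2339/334

Scale by 334: the interval becomes (2338.00000, 2339.00200), which contains the integer 2339.
So q = 2339/334 works: it is a ratio of integers, and dividing 334·7.00000 < 2339 < 334·7.00300 through by 334 gives 7.00000 < 2339/334 < 7.00300.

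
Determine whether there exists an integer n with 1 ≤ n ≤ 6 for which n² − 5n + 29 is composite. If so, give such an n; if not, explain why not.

n = 6

At n = 6: 6² − 5·6 + 29 = 35 = 5·7, which is composite.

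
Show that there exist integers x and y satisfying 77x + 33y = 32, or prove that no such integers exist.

No, no such integers exist.

gcd(77, 33) = 11, so every integer of the form 77x + 33y is a multiple of 11.
But 32 is not a multiple of 11 (it leaves remainder 10).
Hence no integers x, y satisfy the equation.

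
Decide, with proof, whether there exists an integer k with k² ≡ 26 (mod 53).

No, no such integer exists.

53 is prime, so by Euler's criterion 26 is a square mod 53 iff 26^((53−1)/2) = 26^26 ≡ 1 (mod 53).
Squaring successively (mod 53): 26^2 = 676 ≡ 40; 26^4 ≡ 40² = 1600 ≡ 10; 26^8 ≡ 10² = 100 ≡ 47; 26^16 ≡ 47² = 2209 ≡ 36.
Since 26 = 16 + 8 + 2, 26^26 ≡ 36 · 47 · 40; multiplying out mod 53: 36·47 = 1692 ≡ 49, then 49·40 = 1960 ≡ 52. Thus 26^26 ≡ 52 ≡ −1 (mod 53).
The value −1 means 26 is a non-residue modulo 53, so k² ≡ 26 (mod 53) is impossible.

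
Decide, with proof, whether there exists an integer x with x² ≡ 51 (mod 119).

x = 102

Take x = 102. Then 102² = 10404 = 87·119 + 51, so 102² ≡ 51 (mod 119).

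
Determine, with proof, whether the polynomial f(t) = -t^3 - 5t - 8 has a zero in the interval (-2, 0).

Yes, f has a root in the interval.

f(-2) = 10 and f(0) = -8, which have opposite signs.
Since f is a polynomial it is continuous on [-2, 0].
By the Intermediate Value Theorem f must vanish at some point of (-2, 0).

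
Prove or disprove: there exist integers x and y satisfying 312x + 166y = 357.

There are no such integers.

gcd(312, 166) = 2, so every integer of the form 312x + 166y is a multiple of 2.
However 357 leaves remainder 1 on division by 2.
Hence no integers x, y satisfy the equation.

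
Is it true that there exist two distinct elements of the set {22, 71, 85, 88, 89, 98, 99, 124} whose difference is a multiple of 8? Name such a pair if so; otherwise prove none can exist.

No such pair exists.

Reduce each element modulo 8: 22↦6, 71↦7, 85↦5, 88↦0, 89↦1, 98↦2, 99↦3, 124↦4.
These 8 residues are pairwise different, hence no difference of two elements is divisible by 8.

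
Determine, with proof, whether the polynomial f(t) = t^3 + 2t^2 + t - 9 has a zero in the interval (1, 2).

f(1) = -5 and f(2) = 9, which have opposite signs.
As a polynomial, f is continuous on every closed interval.
By the Intermediate Value Theorem, f takes the value 0 somewhere in the open interval.

Such a root exists.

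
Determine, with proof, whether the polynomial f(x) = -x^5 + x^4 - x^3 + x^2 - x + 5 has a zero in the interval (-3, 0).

f has no root in that interval.

The endpoint values f(-3) = 368 and f(0) = 5 are both positive. Claim: f(x) > 0 for every x in (-3, 0).
Shift to the endpoint 0: with x = −u (0 < u < 3), one computes f(−u) = u^5 + u^4 + u^3 + u^2 + u + 5.
The nonzero coefficients here are all positive, so for u > 0 every term is positive (or zero), and the constant term 5 is strictly positive.
So f is strictly positive on (-3, 0); no root exists in the interval.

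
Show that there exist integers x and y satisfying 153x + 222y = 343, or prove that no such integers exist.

There are no such integers.

gcd(153, 222) = 3, so every integer of the form 153x + 222y is a multiple of 3.
However 343 leaves remainder 1 on division by 3.
Hence no integers x, y satisfy the equation.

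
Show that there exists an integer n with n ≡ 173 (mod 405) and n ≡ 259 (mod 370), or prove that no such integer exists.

There is no such integer.

gcd(405, 370) = 5. If n ≡ 173 (mod 405) and n ≡ 259 (mod 370), then n ≡ 173 (mod 5) and n ≡ 259 (mod 5).
These are incompatible: 173 − 259 = -86 is not divisible by 5.
So no integer satisfies both congruences.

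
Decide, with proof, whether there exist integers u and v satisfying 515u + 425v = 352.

Both 515 and 425 are divisible by gcd(515, 425) = 5, hence so is any combination 515u + 425v.
But 352 is not a multiple of 5 (it leaves remainder 2).
Hence no integers u, v satisfy the equation.

No such integers exist.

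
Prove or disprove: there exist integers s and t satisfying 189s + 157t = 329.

189 and 157 are coprime, so 189s + 157t ranges over all of ℤ.
Run the Euclidean algorithm on 189 and 157: 189 = 1·157 + 32, 157 = 4·32 + 29, 32 = 1·29 + 3, 29 = 9·3 + 2, 3 = 1·2 + 1, 2 = 2·1 + 0.
Back-substituting, 1 = 3 − 1·2 = 3 − (29 − 9·3) = −29 + 10·3 = −29 + 10·(32 − 1·29) = 10·32 − 11·29 = 10·32 − 11·(157 − 4·32) = −11·157 + 54·32 = −11·157 + 54·(189 − 1·157) = 54·189 − 65·157; that is, 189·54 + 157·(-65) = 1.
Times 329: 189·17766 + 157·(-21385) = 329, so (17766, -21385) solves it.
Shifting by a multiple of (157, −189) keeps it a solution: s = 17766 − 113·157 = 25, t = -21385 + 113·189 = -28.
Indeed 189·25 + 157·(-28) = 4725 − 4396 = 329.

s = 25, t = -28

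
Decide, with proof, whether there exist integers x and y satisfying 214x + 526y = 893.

Any value of 214x + 526y is a multiple of gcd(214, 526) = 2.
But 893 is not a multiple of 2 (it leaves remainder 1).
Therefore 214x + 526y = 893 has no solution in integers.

There are no such integers.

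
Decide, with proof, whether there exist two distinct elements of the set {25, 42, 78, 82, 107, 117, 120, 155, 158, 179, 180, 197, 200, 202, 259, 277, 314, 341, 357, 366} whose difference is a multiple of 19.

25 and 82 are such a pair.

25 mod 19 = 6 and 82 mod 19 = 6, so 82 − 25 = 57 = 3·19.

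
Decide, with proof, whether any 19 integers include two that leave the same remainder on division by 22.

Consider the 19 integers 73, 74, …, 91. They lie in distinct residue classes modulo 22, since 19 ≤ 22.
Hence this collection has no pair with equal remainders mod 22, disproving the claim.

No, the set {73, 74, 75, 76, 77, 78, 79, 80, 81, 82, 83, 84, 85, 86, 87, 88, 89, 90, 91} is a counterexample.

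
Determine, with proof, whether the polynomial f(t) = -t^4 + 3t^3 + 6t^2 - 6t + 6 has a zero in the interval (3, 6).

f(3) = 42 and f(6) = -462, which have opposite signs.
As a polynomial, f is continuous on every closed interval.
By the Intermediate Value Theorem, f takes the value 0 somewhere in the open interval.

Such a root exists.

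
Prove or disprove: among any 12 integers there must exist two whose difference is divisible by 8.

Yes, this is always true.

Each integer lies in one of the 8 residue classes modulo 8.
Since 12 > 8, two of the 12 integers must share a residue class by the pigeonhole principle; call them a and b.
Their difference a − b is then a multiple of 8.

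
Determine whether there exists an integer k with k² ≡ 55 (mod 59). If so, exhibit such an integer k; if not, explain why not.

No such integer exists.

59 is prime, so by Euler's criterion 55 is a square mod 59 iff 55^((59−1)/2) = 55^29 ≡ 1 (mod 59).
Squaring successively (mod 59): 55^2 = 3025 ≡ 16; 55^4 ≡ 16² = 256 ≡ 20; 55^8 ≡ 20² = 400 ≡ 46; 55^16 ≡ 46² = 2116 ≡ 51.
Since 29 = 16 + 8 + 4 + 1, 55^29 ≡ 51 · 46 · 20 · 55; multiplying out mod 59: 51·46 = 2346 ≡ 45, then 45·20 = 900 ≡ 15, then 15·55 = 825 ≡ 58. Thus 55^29 ≡ 58 ≡ −1 (mod 59).
By Euler's criterion 55 is a quadratic non-residue mod 59: no k satisfies k² ≡ 55 (mod 59).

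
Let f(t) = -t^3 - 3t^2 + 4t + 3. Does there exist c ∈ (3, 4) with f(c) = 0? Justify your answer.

No such root exists.

f(3) = -39 and f(4) = -93, both negative, so a sign-change argument is unavailable; we show f keeps this sign on the whole interval.
Substitute t = 3 + u, where 0 < u < 1 on the interval. Expanding, f(3 + u) = -u^3 - 12u^2 - 41u - 39.
The nonzero coefficients here are all negative, so for u > 0 every term is negative (or zero), and the constant term -39 is strictly negative.
So f is strictly negative on (3, 4); no root exists in the interval.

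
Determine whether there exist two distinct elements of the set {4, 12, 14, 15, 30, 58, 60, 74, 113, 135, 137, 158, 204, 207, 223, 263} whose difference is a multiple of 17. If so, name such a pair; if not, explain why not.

Two integers differ by a multiple of 17 exactly when they have the same residue mod 17. The residues are 4↦4, 12↦12, 14↦14, 15↦15, 30↦13, 58↦7, 60↦9, 74↦6, 113↦11, 135↦16, 137↦1, 158↦5, 204↦0, 207↦3, 223↦2, 263↦8.
All 16 residues are distinct, so no two elements differ by a multiple of 17.

No, no such pair exists.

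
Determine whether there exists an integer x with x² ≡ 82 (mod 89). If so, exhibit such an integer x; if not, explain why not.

89 is prime, so by Euler's criterion 82 is a square mod 89 iff 82^((89−1)/2) = 82^44 ≡ 1 (mod 89).
Squaring successively (mod 89): 82^2 = 6724 ≡ 49; 82^4 ≡ 49² = 2401 ≡ 87; 82^8 ≡ 87² = 7569 ≡ 4; 82^16 ≡ 4² = 16 ≡ 16; 82^32 ≡ 16² = 256 ≡ 78.
Since 44 = 32 + 8 + 4, 82^44 ≡ 78 · 4 · 87; multiplying out mod 89: 78·4 = 312 ≡ 45, then 45·87 = 3915 ≡ 88. Thus 82^44 ≡ 88 ≡ −1 (mod 89).
The value −1 means 82 is a non-residue modulo 89, so x² ≡ 82 (mod 89) is impossible.

There is no such integer.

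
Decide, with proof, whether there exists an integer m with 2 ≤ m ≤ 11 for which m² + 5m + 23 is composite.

There is no such integer m in that range.

The values for m = 2, 3, …, 11 are 37, 47, 59, 73, 89, 107, 127, 149, 173, 199, and each of these is prime.
So no value in the range makes the expression composite.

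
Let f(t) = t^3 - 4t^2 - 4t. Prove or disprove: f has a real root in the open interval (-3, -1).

No.

f(-3) = -51 and f(-1) = -1, both negative, so a sign-change argument is unavailable; we show f keeps this sign on the whole interval.
Shift to the endpoint -1: with t = -1 − u (0 < u < 2), one computes f(-1 − u) = -u^3 - 7u^2 - 7u - 1.
All 4 nonzero coefficients of this polynomial in u are negative; hence for u > 0 the value is a sum of negative terms (the constant -1 among them).
So f is strictly negative on (-3, -1); no root exists in the interval.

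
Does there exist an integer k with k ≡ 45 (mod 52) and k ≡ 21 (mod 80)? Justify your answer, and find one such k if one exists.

k = 981

gcd(52, 80) = 4. A simultaneous solution exists iff 45 ≡ 21 (mod 4); here 45 mod 4 = 1 = 21 mod 4, so it does.
Put k = 45 + 52t, so we need 52t ≡ 56 (mod 80), equivalently (divide by 4) 13t ≡ 14 (mod 20).
To invert 13 modulo 20: 20 = 1·13 + 7, 13 = 1·7 + 6, 7 = 1·6 + 1, 6 = 6·1 + 0, and unwinding, 1 = 7 − 1·6 = 7 − (13 − 1·7) = −13 + 2·7 = −13 + 2·(20 − 1·13) = 2·20 − 3·13. Thus 13⁻¹ ≡ -3 ≡ 17 (mod 20).
Therefore t ≡ 17·14 = 238 ≡ 18 (mod 20).
Then k = 45 + 52·18 = 981.
Verify: 981 = 18·52 + 45 and 981 = 12·80 + 21. ✓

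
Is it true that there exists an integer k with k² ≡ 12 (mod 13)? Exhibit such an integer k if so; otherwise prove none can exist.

Take k = 5. Then 5² = 25 = 1·13 + 12, so 5² ≡ 12 (mod 13).

k = 5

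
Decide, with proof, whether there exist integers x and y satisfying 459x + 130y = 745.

459 and 130 are coprime, so 459x + 130y ranges over all of ℤ.
Euclidean algorithm: 459 = 3·130 + 69, 130 = 1·69 + 61, 69 = 1·61 + 8, 61 = 7·8 + 5, 8 = 1·5 + 3, 5 = 1·3 + 2, 3 = 1·2 + 1, 2 = 2·1 + 0.
Back-substituting, 1 = 3 − 1·2 = 3 − (5 − 1·3) = −5 + 2·3 = −5 + 2·(8 − 1·5) = 2·8 − 3·5 = 2·8 − 3·(61 − 7·8) = −3·61 + 23·8 = −3·61 + 23·(69 − 1·61) = 23·69 − 26·61 = 23·69 − 26·(130 − 1·69) = −26·130 + 49·69 = −26·130 + 49·(459 − 3·130) = 49·459 − 173·130; that is, 459·49 + 130·(-173) = 1.
Scaling by 745 gives the particular solution (x, y) = (36505, -128885).
The general solution is x = 36505 + 130k, y = -128885 − 459k; taking k = -280 gives the smaller pair x = 105, y = -365.
Indeed 459·105 + 130·(-365) = 48195 − 47450 = 745.

x = 105, y = -365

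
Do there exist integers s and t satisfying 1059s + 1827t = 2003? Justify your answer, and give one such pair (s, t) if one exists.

Both 1059 and 1827 are divisible by gcd(1059, 1827) = 3, hence so is any combination 1059s + 1827t.
However 2003 leaves remainder 2 on division by 3.
So the equation is unsolvable over ℤ.

There are no such integers.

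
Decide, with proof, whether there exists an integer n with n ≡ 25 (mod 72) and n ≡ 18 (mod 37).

gcd(72, 37) = 1, so the Chinese Remainder Theorem guarantees exactly one residue class mod 2664 satisfying both.
Write n = 25 + 72t and require 25 + 72t ≡ 18 (mod 37), i.e. 72t ≡ 30 (mod 37).
72 ≡ 35 (mod 37), so this reads 35t ≡ 30 (mod 37). Note 35·18 = 630 ≡ 1 (mod 37) (as 630 − 1 = 17·37), so 35⁻¹ ≡ 18.
Therefore t ≡ 18·30 = 540 ≡ 22 (mod 37).
With t = 22: n = 25 + 72·22 = 1609.
Check: 1609 mod 72 = 25, 1609 mod 37 = 18. ✓

n = 1609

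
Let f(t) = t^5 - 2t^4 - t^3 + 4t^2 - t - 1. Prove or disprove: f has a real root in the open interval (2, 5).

No.

f(2) = 5 and f(5) = 1844, both positive, so a sign-change argument is unavailable; we show f keeps this sign on the whole interval.
Substitute t = 2 + u, where 0 < u < 3 on the interval. Expanding, f(2 + u) = u^5 + 8u^4 + 23u^3 + 30u^2 + 19u + 5.
All 6 nonzero coefficients of this polynomial in u are positive; hence for u > 0 the value is a sum of positive terms (the constant 5 among them).
Therefore f(t) > 0 throughout (2, 5), and f has no zero there.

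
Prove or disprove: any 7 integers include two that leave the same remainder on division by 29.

No, the set {41, 42, 43, 44, 45, 46, 47} is a counterexample.

Try 7 consecutive integers, 41, 42, …, 47. Their remainders mod 29 are 12, 13, 14, 15, 16, 17, 18 — pairwise different, as any 7 ≤ 29 consecutive integers have distinct residues.
So no two of them leave the same remainder on division by 29; the claim fails for this set.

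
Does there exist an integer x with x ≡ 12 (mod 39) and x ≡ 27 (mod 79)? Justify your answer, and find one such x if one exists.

Since 39 and 79 share no common factor, CRT says the pair of congruences has a solution (unique mod 3081).
Any solution of the first congruence is x = 12 + 39t; substituting into the second, 39t ≡ 27 − 12 ≡ 15 (mod 79).
To invert 39 modulo 79: 79 = 2·39 + 1, 39 = 39·1 + 0, and unwinding, 1 = 79 − 2·39. Thus 39⁻¹ ≡ -2 ≡ 77 (mod 79).
Therefore t ≡ 77·15 = 1155 ≡ 49 (mod 79).
Taking t = 49 gives x = 12 + 39·49 = 1923.
Indeed 1923 ≡ 12 (mod 39) and 1923 ≡ 27 (mod 79).

x = 1923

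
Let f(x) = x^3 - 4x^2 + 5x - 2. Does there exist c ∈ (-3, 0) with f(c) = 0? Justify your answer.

The endpoint values f(-3) = -80 and f(0) = -2 are both negative. Claim: f(x) < 0 for every x in (-3, 0).
Shift to the endpoint 0: with x = −u (0 < u < 3), one computes f(−u) = -u^3 - 4u^2 - 5u - 2.
All 4 nonzero coefficients of this polynomial in u are negative; hence for u > 0 the value is a sum of negative terms (the constant -2 among them).
So f is strictly negative on (-3, 0); no root exists in the interval.

No.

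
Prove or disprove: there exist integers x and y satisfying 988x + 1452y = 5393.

Both 988 and 1452 are divisible by gcd(988, 1452) = 4, hence so is any combination 988x + 1452y.
However 5393 leaves remainder 1 on division by 4.
Therefore 988x + 1452y = 5393 has no solution in integers.

There are no such integers.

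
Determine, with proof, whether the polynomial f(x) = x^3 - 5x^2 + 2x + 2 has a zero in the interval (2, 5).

Yes, f has a root in the interval.

f(2) = -6 and f(5) = 12, which have opposite signs.
f is continuous everywhere (it is a polynomial), in particular on [2, 5].
By the Intermediate Value Theorem, f takes the value 0 somewhere in the open interval.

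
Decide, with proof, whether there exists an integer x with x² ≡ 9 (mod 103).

x = 3

Take x = 3. Then 3² = 9, and since 0 ≤ 9 < 103 this is already reduced: 3² ≡ 9 (mod 103).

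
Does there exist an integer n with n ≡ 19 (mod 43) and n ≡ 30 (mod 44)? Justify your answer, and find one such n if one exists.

gcd(43, 44) = 1, so the Chinese Remainder Theorem guarantees exactly one residue class mod 1892 satisfying both.
Any solution of the first congruence is n = 19 + 43t; substituting into the second, 43t ≡ 30 − 19 ≡ 11 (mod 44).
Since 43·43 = 1849 = 42·44 + 1, the inverse of 43 mod 44 is 43.
Multiplying by 43: t ≡ 43·11 = 473 ≡ 33 (mod 44).
Taking t = 33 gives n = 19 + 43·33 = 1438.
Verify: 1438 = 33·43 + 19 and 1438 = 32·44 + 30. ✓

n = 1438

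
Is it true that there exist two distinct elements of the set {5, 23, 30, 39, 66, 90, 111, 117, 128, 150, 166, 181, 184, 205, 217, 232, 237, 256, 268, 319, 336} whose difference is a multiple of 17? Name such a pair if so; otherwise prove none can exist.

5 mod 17 = 5 and 39 mod 17 = 5, so 39 − 5 = 34 = 2·17.

The pair (5, 39) works.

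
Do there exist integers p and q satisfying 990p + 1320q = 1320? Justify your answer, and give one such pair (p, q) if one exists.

Since gcd(990, 1320) = 330 and 1320 = 330·4, Bézout's identity guarantees a solution.
Dividing through by 330 reduces the equation to 3p + 4q = 4.
Dividing repeatedly: 4 = 1·3 + 1, 3 = 3·1 + 0.
Working back up the chain: 1 = 4 − 1·3. So 3·(-1) + 4·1 = 1.
Times 4: 3·(-4) + 4·4 = 4, so (-4, 4) solves it.
Adding 1·4 to p and subtracting 1·3 from q gives the tidier solution (0, 1).
Indeed 990·0 + 1320·1 = 0 + 1320 = 1320.

p = 0, q = 1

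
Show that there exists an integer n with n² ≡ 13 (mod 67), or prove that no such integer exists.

Apply Euler's criterion with the prime 67: 13 is a quadratic residue iff 13^33 ≡ 1 (mod 67), and a non-residue iff it is ≡ −1.
Repeated squaring mod 67: 13^2 = 169 ≡ 35; 13^4 ≡ 35² = 1225 ≡ 19; 13^8 ≡ 19² = 361 ≡ 26; 13^16 ≡ 26² = 676 ≡ 6; 13^32 ≡ 6² = 36 ≡ 36.
Since 33 = 32 + 1, 13^33 ≡ 36 · 13; multiplying out mod 67: 36·13 = 468 ≡ 66. Thus 13^33 ≡ 66 ≡ −1 (mod 67).
By Euler's criterion 13 is a quadratic non-residue mod 67: no n satisfies n² ≡ 13 (mod 67).

No, no such integer exists.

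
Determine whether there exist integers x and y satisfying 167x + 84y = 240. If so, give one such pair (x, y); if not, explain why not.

x = 12, y = -21

167 and 84 are coprime, so 167x + 84y ranges over all of ℤ.
Dividing repeatedly: 167 = 1·84 + 83, 84 = 1·83 + 1, 83 = 83·1 + 0.
Unwinding: 1 = 84 − 1·83 = 84 − (167 − 1·84) = −167 + 2·84, i.e. 167·(-1) + 84·2 = 1.
Times 240: 167·(-240) + 84·480 = 240, so (-240, 480) solves it.
Adding 3·84 to x and subtracting 3·167 from y gives the tidier solution (12, -21).
Indeed 167·12 + 84·(-21) = 2004 − 1764 = 240.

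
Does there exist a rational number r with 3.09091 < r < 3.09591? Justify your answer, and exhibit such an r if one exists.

r = 65/21

Scale by 21: the interval becomes (64.90911, 65.01411), which contains the integer 65.
Hence 65/21 is a rational number with 3.09091 < 65/21 < 3.09591.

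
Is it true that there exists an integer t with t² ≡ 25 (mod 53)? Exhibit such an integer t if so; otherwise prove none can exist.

t = 48 works: 48² = 2304, and 2304 − 25 = 2279 = 43·53.

t = 48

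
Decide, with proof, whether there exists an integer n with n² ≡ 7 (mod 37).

n = 28 works: 28² = 784, and 784 − 7 = 777 = 21·37.

n = 28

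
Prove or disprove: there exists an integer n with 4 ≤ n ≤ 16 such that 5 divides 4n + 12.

n = 7 works, since 4·7 + 12 = 40 = 8·5.

n = 7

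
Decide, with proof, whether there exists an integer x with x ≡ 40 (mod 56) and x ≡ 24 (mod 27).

The moduli 56 and 27 are coprime, so by the Chinese Remainder Theorem a unique solution modulo 1512 exists.
Any solution of the first congruence is x = 40 + 56t; substituting into the second, 56t ≡ 24 − 40 ≡ 11 (mod 27).
56 ≡ 2 (mod 27), so this reads 2t ≡ 11 (mod 27). Since 2·14 = 28 = 1·27 + 1, the inverse of 2 mod 27 is 14.
Therefore t ≡ 14·11 = 154 ≡ 19 (mod 27).
Taking t = 19 gives x = 40 + 56·19 = 1104.
Indeed 1104 ≡ 40 (mod 56) and 1104 ≡ 24 (mod 27).

x = 1104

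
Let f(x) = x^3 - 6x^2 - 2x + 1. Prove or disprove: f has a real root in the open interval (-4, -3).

f has no root in that interval.

The endpoint values f(-4) = -151 and f(-3) = -74 are both negative. Claim: f(x) < 0 for every x in (-4, -3).
Substitute x = -3 − u, where 0 < u < 1 on the interval. Expanding, f(-3 − u) = -u^3 - 15u^2 - 61u - 74.
The nonzero coefficients here are all negative, so for u > 0 every term is negative (or zero), and the constant term -74 is strictly negative.
Therefore f(x) < 0 throughout (-4, -3), and f has no zero there.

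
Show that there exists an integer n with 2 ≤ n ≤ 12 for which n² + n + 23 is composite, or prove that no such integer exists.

n = 6

At n = 6: 6² + 6 + 23 = 65 = 5·13, which is composite.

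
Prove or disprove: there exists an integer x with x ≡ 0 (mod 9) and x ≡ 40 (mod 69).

gcd(9, 69) = 3. If x ≡ 0 (mod 9) and x ≡ 40 (mod 69), then x ≡ 0 (mod 3) and x ≡ 40 (mod 3).
But 0 mod 3 = 0 while 40 mod 3 = 1, a contradiction.
Hence the system has no solution.

No, no such integer exists.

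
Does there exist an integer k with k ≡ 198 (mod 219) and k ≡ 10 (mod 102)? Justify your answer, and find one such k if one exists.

Both moduli are multiples of 3 = gcd(219, 102), so any solution would satisfy k ≡ 198 and k ≡ 10 modulo 3 simultaneously.
However 198 ≡ 0 and 10 ≡ 1 (mod 3), and 0 ≠ 1.
Hence the system has no solution.

No, no such integer exists.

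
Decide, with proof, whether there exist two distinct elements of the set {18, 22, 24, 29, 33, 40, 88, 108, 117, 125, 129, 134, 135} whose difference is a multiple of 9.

Reduce each element mod 9: 18↦0, 22↦4, 24↦6, 29↦2, 33↦6, 40↦4, 88↦7, 108↦0, 117↦0, 125↦8, 129↦3, 134↦8, 135↦0. The residue 0 repeats (at 18 and 108), and 108 − 18 = 90 = 10·9.

Yes: 18 and 108.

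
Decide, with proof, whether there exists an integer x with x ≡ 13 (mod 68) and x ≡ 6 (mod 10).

Reduce both congruences modulo 2, which divides 68 and 10: they say x ≡ 13 (mod 2) and x ≡ 6 (mod 2).
However 13 ≡ 1 and 6 ≡ 0 (mod 2), and 1 ≠ 0.
Therefore no such x exists.

No, no such integer exists.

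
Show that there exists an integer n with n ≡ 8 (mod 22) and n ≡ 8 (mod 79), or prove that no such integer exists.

Since 22 and 79 share no common factor, CRT says the pair of congruences has a solution (unique mod 1738).
Any solution of the first congruence is n = 8 + 22t; substituting into the second, 22t ≡ 8 − 8 ≡ 0 (mod 79).
t = 0 satisfies this.
Taking t = 0 gives n = 8 + 22·0 = 8.
Indeed 8 ≡ 8 (mod 22) and 8 ≡ 8 (mod 79).

n = 8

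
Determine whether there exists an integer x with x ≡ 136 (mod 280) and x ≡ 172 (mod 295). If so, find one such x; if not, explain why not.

gcd(280, 295) = 5. If x ≡ 136 (mod 280) and x ≡ 172 (mod 295), then x ≡ 136 (mod 5) and x ≡ 172 (mod 5).
But 136 mod 5 = 1 while 172 mod 5 = 2, a contradiction.
Therefore no such x exists.

No such integer exists.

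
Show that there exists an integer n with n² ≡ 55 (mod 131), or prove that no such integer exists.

n = 102 works: 102² = 10404, and 10404 − 55 = 10349 = 79·131.

n = 102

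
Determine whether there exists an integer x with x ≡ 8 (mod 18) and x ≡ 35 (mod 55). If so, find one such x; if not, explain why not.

x = 530

Since 18 and 55 share no common factor, CRT says the pair of congruences has a solution (unique mod 990).
Write x = 8 + 18t and require 8 + 18t ≡ 35 (mod 55), i.e. 18t ≡ 27 (mod 55).
Invert 18 mod 55 by the Euclidean algorithm: 55 = 3·18 + 1, 18 = 18·1 + 0; back-substituting, 1 = 55 − 3·18. Hence 18·(-3) ≡ 1, so 18⁻¹ ≡ -3 ≡ 52 (mod 55).
Therefore t ≡ 52·27 = 1404 ≡ 29 (mod 55).
Taking t = 29 gives x = 8 + 18·29 = 530.
Verify: 530 = 29·18 + 8 and 530 = 9·55 + 35. ✓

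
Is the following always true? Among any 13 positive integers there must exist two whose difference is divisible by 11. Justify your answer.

Yes.

There are exactly 11 possible remainders on division by 11.
Since 13 > 11, two of the 13 integers must share a residue class by the pigeonhole principle; call them a and b.
Equal remainders mean a − b ≡ 0 (mod 11), so 11 divides their difference.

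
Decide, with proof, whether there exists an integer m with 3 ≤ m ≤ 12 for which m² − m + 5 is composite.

m = 10

At m = 10: 10² − 10 + 5 = 95 = 5·19, which is composite.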